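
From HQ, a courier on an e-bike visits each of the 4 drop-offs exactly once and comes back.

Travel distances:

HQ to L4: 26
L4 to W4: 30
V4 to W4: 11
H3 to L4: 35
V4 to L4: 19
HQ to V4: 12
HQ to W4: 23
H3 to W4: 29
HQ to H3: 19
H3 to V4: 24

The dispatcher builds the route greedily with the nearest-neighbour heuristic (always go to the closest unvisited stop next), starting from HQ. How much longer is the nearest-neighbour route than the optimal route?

The nearest-neighbour route is 9 longer than optimal.

HQ: V4=12, H3=19, W4=23, L4=26 ⇒ V4
V4: W4=11, L4=19, H3=24 ⇒ W4
W4: H3=29, L4=30 ⇒ H3
H3: L4=35 ⇒ L4
NN route HQ → V4 → W4 → H3 → L4 → HQ costs 113.
Optimal: HQ → H3 → W4 → V4 → L4 → HQ costs 104 (by enumerating all 12 distinct tours).
Excess = 113 − 104 = 9.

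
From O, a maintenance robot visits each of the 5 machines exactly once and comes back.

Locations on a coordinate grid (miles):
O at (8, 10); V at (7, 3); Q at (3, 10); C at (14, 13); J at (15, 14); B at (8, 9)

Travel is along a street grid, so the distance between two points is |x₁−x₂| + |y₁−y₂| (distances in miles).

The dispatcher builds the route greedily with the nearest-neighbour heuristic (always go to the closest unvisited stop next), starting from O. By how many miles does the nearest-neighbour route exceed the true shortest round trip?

From O: B=1, Q=5, V=8, C=9, J=11 → choose B (1).
From B: Q=6, V=7, C=10, J=12 → choose Q (6).
From Q: V=11, C=14, J=16 → choose V (11).
From V: C=17, J=19 → choose C (17).
From C: J=2 → choose J (2).
NN route O → B → Q → V → C → J → O costs 48.
Optimal: O → Q → V → B → C → J → O costs 46 (by enumerating all 60 distinct tours).
Excess = 48 − 46 = 2.

The nearest-neighbour route is 2 miles longer than optimal.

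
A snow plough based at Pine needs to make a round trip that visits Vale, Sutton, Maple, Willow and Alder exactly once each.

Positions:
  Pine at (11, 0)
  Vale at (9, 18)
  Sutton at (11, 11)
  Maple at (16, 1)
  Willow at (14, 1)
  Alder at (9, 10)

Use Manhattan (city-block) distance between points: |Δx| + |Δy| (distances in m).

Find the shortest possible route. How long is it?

50 m — the shortest possible round trip.

There are 60 distinct closed tours to check (reversals are equivalent).
Pine→Vale→Sutton→Maple→Willow→Alder→Pine: 20+9+15+2+14+12 = 72
Pine→Vale→Sutton→Maple→Alder→Willow→Pine: 20+9+15+16+14+4 = 78
Pine→Vale→Sutton→Willow→Maple→Alder→Pine: 20+9+13+2+16+12 = 72
Pine→Vale→Sutton→Willow→Alder→Maple→Pine: 20+9+13+14+16+6 = 78
Pine→Vale→Sutton→Alder→Maple→Willow→Pine: 20+9+3+16+2+4 = 54
Pine→Vale→Sutton→Alder→Willow→Maple→Pine: 20+9+3+14+2+6 = 54
Pine→Vale→Maple→Sutton→Willow→Alder→Pine: 20+24+15+13+14+12 = 98
Pine→Vale→Maple→Sutton→Alder→Willow→Pine: 20+24+15+3+14+4 = 80
Pine→Vale→Maple→Willow→Sutton→Alder→Pine: 20+24+2+13+3+12 = 74
Pine→Vale→Maple→Willow→Alder→Sutton→Pine: 20+24+2+14+3+11 = 74
Pine→Vale→Maple→Alder→Sutton→Willow→Pine: 20+24+16+3+13+4 = 80
Pine→Vale→Maple→Alder→Willow→Sutton→Pine: 20+24+16+14+13+11 = 98
Pine→Vale→Willow→Sutton→Maple→Alder→Pine: 20+22+13+15+16+12 = 98
Pine→Vale→Willow→Sutton→Alder→Maple→Pine: 20+22+13+3+16+6 = 80
… (46 more)
Pine→Sutton→Vale→Alder→Maple→Willow→Pine: 11+9+8+16+2+4 = 50  ← best
The minimum is 50.
One optimal route: Pine → Sutton → Vale → Alder → Maple → Willow → Pine (or its reverse).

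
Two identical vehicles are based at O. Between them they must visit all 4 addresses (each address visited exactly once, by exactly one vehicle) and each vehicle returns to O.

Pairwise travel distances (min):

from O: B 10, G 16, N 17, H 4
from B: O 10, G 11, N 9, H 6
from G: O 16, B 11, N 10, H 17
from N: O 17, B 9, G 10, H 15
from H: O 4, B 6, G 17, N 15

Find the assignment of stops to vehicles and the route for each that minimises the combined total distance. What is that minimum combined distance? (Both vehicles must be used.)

53 min — the smallest possible combined total.

Check every non-empty split of the stops between the two vehicles; for each half take its own optimal tour:
  {B} + {G, N, H}: 20 + 45 = 65
  {G} + {B, N, H}: 32 + 36 = 68
  {B, G} + {N, H}: 37 + 36 = 73
  {N} + {B, G, H}: 34 + 37 = 71
  {B, N} + {G, H}: 36 + 37 = 73
  {G, N} + {B, H}: 43 + 20 = 63
  … (7 splits in total)
  {B, G, N} + {H}: 45 + 8 = 53  ← best
Best: vehicle 1 O → B → N → G → O = 45; vehicle 2 O → H → O = 8; combined 53.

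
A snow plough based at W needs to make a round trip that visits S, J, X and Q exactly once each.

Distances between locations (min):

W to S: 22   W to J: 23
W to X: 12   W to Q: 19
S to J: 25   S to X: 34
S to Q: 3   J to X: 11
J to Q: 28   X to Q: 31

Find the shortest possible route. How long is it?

Minimum total distance: 70 min.

With 4 stops there are 4!/2 = 12 distinct round trips (a route and its reverse cost the same).
W - S - J - X - Q - W: 22+25+11+31+19 = 108
W - S - J - Q - X - W: 22+25+28+31+12 = 118
W - S - X - J - Q - W: 22+34+11+28+19 = 114
W - S - X - Q - J - W: 22+34+31+28+23 = 138
W - S - Q - J - X - W: 22+3+28+11+12 = 76
W - S - Q - X - J - W: 22+3+31+11+23 = 90
W - J - S - X - Q - W: 23+25+34+31+19 = 132
W - J - S - Q - X - W: 23+25+3+31+12 = 94
W - J - X - S - Q - W: 23+11+34+3+19 = 90
W - J - Q - S - X - W: 23+28+3+34+12 = 100
W - X - S - J - Q - W: 12+34+25+28+19 = 118
W - X - J - S - Q - W: 12+11+25+3+19 = 70
The minimum is 70.
One optimal route: W → X → J → S → Q → W (or its reverse).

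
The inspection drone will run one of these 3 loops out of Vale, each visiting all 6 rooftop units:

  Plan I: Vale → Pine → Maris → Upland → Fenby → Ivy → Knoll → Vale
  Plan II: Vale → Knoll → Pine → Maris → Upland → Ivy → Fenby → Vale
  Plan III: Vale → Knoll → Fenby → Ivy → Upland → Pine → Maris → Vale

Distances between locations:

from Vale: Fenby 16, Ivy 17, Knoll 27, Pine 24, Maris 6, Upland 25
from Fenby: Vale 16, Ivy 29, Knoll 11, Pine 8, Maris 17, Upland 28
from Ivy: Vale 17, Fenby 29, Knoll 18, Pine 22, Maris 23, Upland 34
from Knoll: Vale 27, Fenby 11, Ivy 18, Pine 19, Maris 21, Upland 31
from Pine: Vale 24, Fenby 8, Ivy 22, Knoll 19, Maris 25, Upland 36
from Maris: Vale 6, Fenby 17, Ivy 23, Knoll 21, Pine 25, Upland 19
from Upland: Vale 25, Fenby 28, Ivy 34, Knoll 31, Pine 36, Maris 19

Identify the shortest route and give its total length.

168 — Plan III is the shortest.

Plan I: 24 + 25 + 19 + 28 + 29 + 18 + 27 = 170
Plan II: 27 + 19 + 25 + 19 + 34 + 29 + 16 = 169
Plan III: 27 + 11 + 29 + 34 + 36 + 25 + 6 = 168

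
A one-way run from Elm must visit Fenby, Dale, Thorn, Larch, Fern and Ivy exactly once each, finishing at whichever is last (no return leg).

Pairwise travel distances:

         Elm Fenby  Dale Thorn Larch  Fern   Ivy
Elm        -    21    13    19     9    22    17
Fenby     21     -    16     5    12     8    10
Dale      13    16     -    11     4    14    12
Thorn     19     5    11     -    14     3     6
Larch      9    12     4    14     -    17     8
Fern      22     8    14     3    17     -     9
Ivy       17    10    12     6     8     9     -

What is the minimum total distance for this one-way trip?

There are 6! = 720 possible orderings.
Elm - Fenby - Dale - Thorn - Larch - Fern - Ivy: 21+16+11+14+17+9 = 88
Elm - Fenby - Dale - Thorn - Larch - Ivy - Fern: 21+16+11+14+8+9 = 79
Elm - Fenby - Dale - Thorn - Fern - Larch - Ivy: 21+16+11+3+17+8 = 76
Elm - Fenby - Dale - Thorn - Fern - Ivy - Larch: 21+16+11+3+9+8 = 68
Elm - Fenby - Dale - Thorn - Ivy - Larch - Fern: 21+16+11+6+8+17 = 79
Elm - Fenby - Dale - Thorn - Ivy - Fern - Larch: 21+16+11+6+9+17 = 80
Elm - Fenby - Dale - Larch - Thorn - Fern - Ivy: 21+16+4+14+3+9 = 67
Elm - Fenby - Dale - Larch - Thorn - Ivy - Fern: 21+16+4+14+6+9 = 70
… (712 more)
Elm - Dale - Larch - Ivy - Thorn - Fern - Fenby: 13+4+8+6+3+8 = 42  ← best
The minimum is 42.
One shortest path: Elm → Dale → Larch → Ivy → Thorn → Fern → Fenby.

Shortest open route: 42.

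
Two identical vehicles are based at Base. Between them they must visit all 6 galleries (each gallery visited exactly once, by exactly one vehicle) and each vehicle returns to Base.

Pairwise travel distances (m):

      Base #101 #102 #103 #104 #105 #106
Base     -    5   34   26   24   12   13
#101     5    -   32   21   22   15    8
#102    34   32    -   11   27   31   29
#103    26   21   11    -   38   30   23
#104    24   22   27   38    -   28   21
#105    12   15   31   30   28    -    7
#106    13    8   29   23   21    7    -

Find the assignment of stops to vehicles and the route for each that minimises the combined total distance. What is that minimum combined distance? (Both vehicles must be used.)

Try each way of splitting the stops between the two vehicles (each non-empty) and, for each split, find the best tour for each vehicle:
  {#101} + {#102, #103, #104, #105, #106}: 10 + 104 = 114
  {#102} + {#101, #103, #104, #105, #106}: 68 + 104 = 172
  {#101, #102} + {#103, #104, #105, #106}: 71 + 104 = 175
  {#103} + {#101, #102, #104, #105, #106}: 52 + 102 = 154
  {#101, #103} + {#102, #104, #105, #106}: 52 + 99 = 151
  {#102, #103} + {#101, #104, #105, #106}: 71 + 67 = 138
  … (31 splits in total)
Best: vehicle 1 Base → #101 → Base = 10; vehicle 2 Base → #103 → #102 → #104 → #106 → #105 → Base = 104; combined 114.

Minimum combined distance: 114 m.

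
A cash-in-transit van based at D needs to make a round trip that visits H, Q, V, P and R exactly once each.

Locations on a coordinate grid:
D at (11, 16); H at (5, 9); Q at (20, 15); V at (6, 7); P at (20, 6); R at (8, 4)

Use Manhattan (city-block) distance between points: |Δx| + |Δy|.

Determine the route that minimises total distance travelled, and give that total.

With 5 stops there are 5!/2 = 60 distinct round trips (a route and its reverse cost the same).
D→H→Q→V→P→R→D: 13+21+22+15+14+15 = 100
D→H→Q→V→R→P→D: 13+21+22+5+14+19 = 94
D→H→Q→P→V→R→D: 13+21+9+15+5+15 = 78
D→H→Q→P→R→V→D: 13+21+9+14+5+14 = 76
D→H→Q→R→V→P→D: 13+21+23+5+15+19 = 96
D→H→Q→R→P→V→D: 13+21+23+14+15+14 = 100
D→H→V→Q→P→R→D: 13+3+22+9+14+15 = 76
D→H→V→Q→R→P→D: 13+3+22+23+14+19 = 94
D→H→V→P→Q→R→D: 13+3+15+9+23+15 = 78
D→H→V→P→R→Q→D: 13+3+15+14+23+10 = 78
D→H→V→R→Q→P→D: 13+3+5+23+9+19 = 72
D→H→V→R→P→Q→D: 13+3+5+14+9+10 = 54
D→H→P→Q→V→R→D: 13+18+9+22+5+15 = 82
D→H→P→Q→R→V→D: 13+18+9+23+5+14 = 82
… (46 more)
The minimum is 54.
One optimal route: D → H → V → R → P → Q → D (or its reverse).

Shortest round trip = 54.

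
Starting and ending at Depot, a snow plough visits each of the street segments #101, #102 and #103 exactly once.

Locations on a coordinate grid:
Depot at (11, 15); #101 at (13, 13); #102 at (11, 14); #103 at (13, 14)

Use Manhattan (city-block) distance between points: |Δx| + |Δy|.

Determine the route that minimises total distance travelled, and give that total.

Depot-#101-#102-#103-Depot: 4+3+2+3 = 12
Depot-#101-#103-#102-Depot: 4+1+2+1 = 8
Depot-#102-#101-#103-Depot: 1+3+1+3 = 8
The minimum is 8.
One optimal route: Depot → #101 → #103 → #102 → Depot (or its reverse).

Minimum total distance: 8.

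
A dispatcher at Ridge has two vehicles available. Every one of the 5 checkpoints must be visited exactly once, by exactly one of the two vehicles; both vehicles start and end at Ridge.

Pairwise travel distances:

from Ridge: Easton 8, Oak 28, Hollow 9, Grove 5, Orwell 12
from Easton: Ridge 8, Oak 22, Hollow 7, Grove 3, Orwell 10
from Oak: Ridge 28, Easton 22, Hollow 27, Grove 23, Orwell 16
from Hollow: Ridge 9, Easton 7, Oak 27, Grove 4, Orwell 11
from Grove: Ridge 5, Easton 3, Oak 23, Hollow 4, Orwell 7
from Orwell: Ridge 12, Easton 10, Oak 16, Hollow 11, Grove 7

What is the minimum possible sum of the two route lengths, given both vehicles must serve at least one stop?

There are 2^4 − 1 = 15 ways to divide the 5 stops into two non-empty groups. For each, the best each vehicle can do is its own shortest tour through its group:
  {Easton} + {Oak, Hollow, Grove, Orwell}: 16 + 64 = 80
  {Oak} + {Easton, Hollow, Grove, Orwell}: 56 + 38 = 94
  {Easton, Oak} + {Hollow, Grove, Orwell}: 58 + 32 = 90
  {Hollow} + {Easton, Oak, Grove, Orwell}: 18 + 58 = 76
  {Easton, Hollow} + {Oak, Grove, Orwell}: 24 + 56 = 80
  {Oak, Hollow} + {Easton, Grove, Orwell}: 64 + 30 = 94
  … (15 splits in total)
Best: vehicle 1 Ridge → Hollow → Ridge = 18; vehicle 2 Ridge → Easton → Oak → Orwell → Grove → Ridge = 58; combined 76.

Minimum combined distance: 76.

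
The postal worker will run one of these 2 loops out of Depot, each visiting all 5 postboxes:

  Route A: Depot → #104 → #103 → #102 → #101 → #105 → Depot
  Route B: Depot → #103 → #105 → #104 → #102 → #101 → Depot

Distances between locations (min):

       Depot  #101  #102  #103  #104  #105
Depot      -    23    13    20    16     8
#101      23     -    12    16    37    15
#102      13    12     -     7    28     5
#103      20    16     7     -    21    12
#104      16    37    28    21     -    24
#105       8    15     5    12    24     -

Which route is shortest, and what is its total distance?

Route A: 16 + 21 + 7 + 12 + 15 + 8 = 79
Route B: 20 + 12 + 24 + 28 + 12 + 23 = 119

79 min — Route A is the shortest.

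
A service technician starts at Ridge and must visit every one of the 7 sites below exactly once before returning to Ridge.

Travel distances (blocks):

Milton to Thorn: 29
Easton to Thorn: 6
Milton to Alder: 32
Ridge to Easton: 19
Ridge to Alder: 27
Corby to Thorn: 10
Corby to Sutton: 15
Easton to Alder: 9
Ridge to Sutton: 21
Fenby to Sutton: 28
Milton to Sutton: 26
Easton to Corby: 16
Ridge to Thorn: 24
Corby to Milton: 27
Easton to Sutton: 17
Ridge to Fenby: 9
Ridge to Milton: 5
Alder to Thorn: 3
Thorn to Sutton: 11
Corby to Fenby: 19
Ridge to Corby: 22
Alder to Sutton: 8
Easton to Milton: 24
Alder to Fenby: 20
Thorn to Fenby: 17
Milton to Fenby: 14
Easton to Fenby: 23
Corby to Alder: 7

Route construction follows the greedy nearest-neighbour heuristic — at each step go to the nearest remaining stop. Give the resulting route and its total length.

97 blocks along Ridge → Milton → Fenby → Thorn → Alder → Corby → Sutton → Easton → Ridge.

At Ridge the remaining stops are Milton 5, Fenby 9, Easton 19, Sutton 21, Corby 22, Thorn 24, Alder 27; go to Milton.
At Milton the remaining stops are Fenby 14, Easton 24, Sutton 26, Corby 27, Thorn 29, Alder 32; go to Fenby.
At Fenby the remaining stops are Thorn 17, Corby 19, Alder 20, Easton 23, Sutton 28; go to Thorn.
At Thorn the remaining stops are Alder 3, Easton 6, Corby 10, Sutton 11; go to Alder.
At Alder the remaining stops are Corby 7, Sutton 8, Easton 9; go to Corby.
At Corby the remaining stops are Sutton 15, Easton 16; go to Sutton.
At Sutton the remaining stops are Easton 17; go to Easton.
Return Easton→Ridge: 19.
Total = 5 + 14 + 17 + 3 + 7 + 15 + 17 + 19 = 97.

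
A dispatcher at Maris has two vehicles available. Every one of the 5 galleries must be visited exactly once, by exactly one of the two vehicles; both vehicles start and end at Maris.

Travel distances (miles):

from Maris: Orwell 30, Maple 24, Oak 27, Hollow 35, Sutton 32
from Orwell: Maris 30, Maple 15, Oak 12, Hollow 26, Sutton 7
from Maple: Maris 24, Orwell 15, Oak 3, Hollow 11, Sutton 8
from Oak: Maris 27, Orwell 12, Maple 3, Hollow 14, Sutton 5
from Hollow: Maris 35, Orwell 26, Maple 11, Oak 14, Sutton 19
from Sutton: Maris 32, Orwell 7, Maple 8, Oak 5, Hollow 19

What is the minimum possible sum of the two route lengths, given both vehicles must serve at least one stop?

139 miles — the smallest possible combined total.

Try each way of splitting the stops between the two vehicles (each non-empty) and, for each split, find the best tour for each vehicle:
  {Orwell} + {Maple, Oak, Hollow, Sutton}: 60 + 86 = 146
  {Maple} + {Orwell, Oak, Hollow, Sutton}: 48 + 91 = 139
  {Orwell, Maple} + {Oak, Hollow, Sutton}: 69 + 86 = 155
  {Oak} + {Orwell, Maple, Hollow, Sutton}: 54 + 91 = 145
  {Orwell, Oak} + {Maple, Hollow, Sutton}: 69 + 86 = 155
  {Maple, Oak} + {Orwell, Hollow, Sutton}: 54 + 91 = 145
  … (15 splits in total)
Best: vehicle 1 Maris → Maple → Maris = 48; vehicle 2 Maris → Orwell → Sutton → Oak → Hollow → Maris = 91; combined 139.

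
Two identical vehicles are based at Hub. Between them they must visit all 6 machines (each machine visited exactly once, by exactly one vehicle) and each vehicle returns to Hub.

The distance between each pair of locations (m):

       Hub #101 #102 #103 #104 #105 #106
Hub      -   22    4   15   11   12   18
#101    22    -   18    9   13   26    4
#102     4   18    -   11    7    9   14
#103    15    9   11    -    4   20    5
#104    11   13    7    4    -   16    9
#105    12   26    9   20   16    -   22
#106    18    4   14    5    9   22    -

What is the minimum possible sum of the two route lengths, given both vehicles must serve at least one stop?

Minimum combined distance: 70 m.

Try each way of splitting the stops between the two vehicles (each non-empty) and, for each split, find the best tour for each vehicle:
  {#101} + {#102, #103, #104, #105, #106}: 44 + 54 = 98
  {#102} + {#101, #103, #104, #105, #106}: 8 + 62 = 70
  {#101, #102} + {#103, #104, #105, #106}: 44 + 54 = 98
  {#103} + {#101, #102, #104, #105, #106}: 30 + 62 = 92
  {#101, #103} + {#102, #104, #105, #106}: 46 + 54 = 100
  {#102, #103} + {#101, #104, #105, #106}: 30 + 62 = 92
  … (31 splits in total)
Best: vehicle 1 Hub → #102 → Hub = 8; vehicle 2 Hub → #104 → #103 → #101 → #106 → #105 → Hub = 62; combined 70.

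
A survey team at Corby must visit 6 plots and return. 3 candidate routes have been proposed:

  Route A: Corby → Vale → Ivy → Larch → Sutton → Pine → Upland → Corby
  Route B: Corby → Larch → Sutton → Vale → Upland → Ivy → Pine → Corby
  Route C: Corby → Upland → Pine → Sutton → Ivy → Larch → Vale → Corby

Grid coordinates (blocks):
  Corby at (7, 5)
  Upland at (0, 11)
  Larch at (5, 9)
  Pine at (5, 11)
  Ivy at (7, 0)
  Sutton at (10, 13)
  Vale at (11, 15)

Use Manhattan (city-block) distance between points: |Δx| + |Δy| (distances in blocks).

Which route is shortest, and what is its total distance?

Route A: 14 + 19 + 11 + 9 + 7 + 5 + 13 = 78
Route B: 6 + 9 + 3 + 15 + 18 + 13 + 8 = 72
Route C: 13 + 5 + 7 + 16 + 11 + 12 + 14 = 78

72 blocks — Route B is the shortest.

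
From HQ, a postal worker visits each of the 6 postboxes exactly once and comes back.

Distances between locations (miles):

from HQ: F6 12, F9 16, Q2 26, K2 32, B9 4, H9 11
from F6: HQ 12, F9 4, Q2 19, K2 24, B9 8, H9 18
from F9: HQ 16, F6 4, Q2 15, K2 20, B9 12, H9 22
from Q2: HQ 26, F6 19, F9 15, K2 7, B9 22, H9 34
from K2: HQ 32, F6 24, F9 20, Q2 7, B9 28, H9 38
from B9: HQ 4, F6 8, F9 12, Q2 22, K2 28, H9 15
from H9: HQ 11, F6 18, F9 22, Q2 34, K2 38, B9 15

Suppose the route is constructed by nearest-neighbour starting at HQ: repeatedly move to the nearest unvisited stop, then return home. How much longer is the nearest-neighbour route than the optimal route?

Excess over optimum: 1 miles.

HQ: B9=4, H9=11, F6=12, F9=16, Q2=26, K2=32 ⇒ B9
B9: F6=8, F9=12, H9=15, Q2=22, K2=28 ⇒ F6
F6: F9=4, H9=18, Q2=19, K2=24 ⇒ F9
F9: Q2=15, K2=20, H9=22 ⇒ Q2
Q2: K2=7, H9=34 ⇒ K2
K2: H9=38 ⇒ H9
NN route HQ → B9 → F6 → F9 → Q2 → K2 → H9 → HQ costs 87.
Optimal: HQ → B9 → Q2 → K2 → F9 → F6 → H9 → HQ costs 86 (by enumerating all 360 distinct tours).
Excess = 87 − 86 = 1.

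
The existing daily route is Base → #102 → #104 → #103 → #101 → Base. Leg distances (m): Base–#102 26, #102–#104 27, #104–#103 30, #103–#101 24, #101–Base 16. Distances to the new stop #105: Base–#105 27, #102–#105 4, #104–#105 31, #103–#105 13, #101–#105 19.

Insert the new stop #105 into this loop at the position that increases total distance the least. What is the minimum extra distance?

Insertion cost between consecutive stops i–j is d(i,#105) + d(#105,j) − d(i,j):
  between Base and #102: 27 + 4 − 26 = 5
  between #102 and #104: 4 + 31 − 27 = 8
  between #104 and #103: 31 + 13 − 30 = 14
  between #103 and #101: 13 + 19 − 24 = 8
  between #101 and Base: 19 + 27 − 16 = 30
Cheapest insertion is between Base and #102, adding 5.
New total = 123 + 5 = 128.

Adding 5 m by placing #105 on the Base–#102 leg.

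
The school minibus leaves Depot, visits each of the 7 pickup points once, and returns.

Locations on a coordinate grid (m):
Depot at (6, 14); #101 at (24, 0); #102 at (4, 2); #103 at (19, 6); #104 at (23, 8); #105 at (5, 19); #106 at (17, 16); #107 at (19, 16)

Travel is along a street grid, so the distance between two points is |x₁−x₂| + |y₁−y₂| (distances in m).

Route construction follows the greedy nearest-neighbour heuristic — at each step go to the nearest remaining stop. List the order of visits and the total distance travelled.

Depot → [#105:6 / #106:13 / #102:14 / #107:15 / #103:21 / #104:23 / #101:32] → #105 (6)
#105 → [#106:15 / #107:17 / #102:18 / #103:27 / #104:29 / #101:38] → #106 (15)
#106 → [#107:2 / #103:12 / #104:14 / #101:23 / #102:27] → #107 (2)
#107 → [#103:10 / #104:12 / #101:21 / #102:29] → #103 (10)
#103 → [#104:6 / #101:11 / #102:19] → #104 (6)
#104 → [#101:9 / #102:25] → #101 (9)
#101 → [#102:22] → #102 (22)
Return #102→Depot: 14.
Total = 6 + 15 + 2 + 10 + 6 + 9 + 22 + 14 = 84.

Nearest-neighbour total = 84 m; route Depot → #105 → #106 → #107 → #103 → #104 → #101 → #102 → Depot.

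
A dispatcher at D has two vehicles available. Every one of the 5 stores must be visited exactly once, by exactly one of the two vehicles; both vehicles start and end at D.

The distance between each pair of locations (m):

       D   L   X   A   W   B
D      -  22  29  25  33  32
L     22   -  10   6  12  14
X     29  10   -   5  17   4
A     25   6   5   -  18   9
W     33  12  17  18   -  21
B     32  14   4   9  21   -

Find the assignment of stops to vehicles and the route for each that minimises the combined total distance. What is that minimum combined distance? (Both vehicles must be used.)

Try each way of splitting the stops between the two vehicles (each non-empty) and, for each split, find the best tour for each vehicle:
  {L} + {X, A, W, B}: 44 + 88 = 132
  {X} + {L, A, W, B}: 58 + 89 = 147
  {L, X} + {A, W, B}: 61 + 88 = 149
  {A} + {L, X, W, B}: 50 + 87 = 137
  {L, A} + {X, W, B}: 53 + 86 = 139
  {X, A} + {L, W, B}: 59 + 87 = 146
  … (15 splits in total)
Best: vehicle 1 D → L → D = 44; vehicle 2 D → A → X → B → W → D = 88; combined 132.

132 m — the smallest possible combined total.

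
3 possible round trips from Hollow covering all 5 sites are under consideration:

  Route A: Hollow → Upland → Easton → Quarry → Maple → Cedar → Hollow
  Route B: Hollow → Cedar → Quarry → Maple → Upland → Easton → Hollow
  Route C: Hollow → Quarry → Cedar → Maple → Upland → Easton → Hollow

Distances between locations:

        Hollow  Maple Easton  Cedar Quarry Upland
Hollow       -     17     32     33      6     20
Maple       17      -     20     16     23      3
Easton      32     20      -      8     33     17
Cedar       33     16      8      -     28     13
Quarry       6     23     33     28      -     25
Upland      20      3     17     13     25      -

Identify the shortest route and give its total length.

Route A: 20 + 17 + 33 + 23 + 16 + 33 = 142
Route B: 33 + 28 + 23 + 3 + 17 + 32 = 136
Route C: 6 + 28 + 16 + 3 + 17 + 32 = 102

102 — Route C is the shortest.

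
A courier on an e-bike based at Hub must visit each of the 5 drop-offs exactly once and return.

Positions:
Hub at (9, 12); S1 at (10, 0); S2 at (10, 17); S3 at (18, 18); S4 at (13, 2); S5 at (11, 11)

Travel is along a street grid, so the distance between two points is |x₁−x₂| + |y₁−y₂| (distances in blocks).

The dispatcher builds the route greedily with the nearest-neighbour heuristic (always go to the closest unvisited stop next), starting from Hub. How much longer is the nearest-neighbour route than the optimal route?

From Hub: S5=3, S2=6, S1=13, S4=14, S3=15 → choose S5 (3).
From S5: S2=7, S4=11, S1=12, S3=14 → choose S2 (7).
From S2: S3=9, S1=17, S4=18 → choose S3 (9).
From S3: S4=21, S1=26 → choose S4 (21).
From S4: S1=5 → choose S1 (5).
NN route Hub → S5 → S2 → S3 → S4 → S1 → Hub costs 58.
Optimal: Hub → S2 → S3 → S4 → S1 → S5 → Hub costs 56 (by enumerating all 60 distinct tours).
Excess = 58 − 56 = 2.

Excess over optimum: 2 blocks.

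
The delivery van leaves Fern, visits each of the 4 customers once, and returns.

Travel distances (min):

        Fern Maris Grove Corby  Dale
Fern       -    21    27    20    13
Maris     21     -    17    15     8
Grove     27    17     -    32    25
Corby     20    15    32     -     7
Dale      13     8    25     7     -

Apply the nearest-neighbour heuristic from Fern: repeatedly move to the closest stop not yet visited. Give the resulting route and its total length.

79 min along Fern → Dale → Corby → Maris → Grove → Fern.

At Fern the remaining stops are Dale 13, Corby 20, Maris 21, Grove 27; go to Dale.
At Dale the remaining stops are Corby 7, Maris 8, Grove 25; go to Corby.
At Corby the remaining stops are Maris 15, Grove 32; go to Maris.
At Maris the remaining stops are Grove 17; go to Grove.
Return Grove→Fern: 27.
Total = 13 + 7 + 15 + 17 + 27 = 79.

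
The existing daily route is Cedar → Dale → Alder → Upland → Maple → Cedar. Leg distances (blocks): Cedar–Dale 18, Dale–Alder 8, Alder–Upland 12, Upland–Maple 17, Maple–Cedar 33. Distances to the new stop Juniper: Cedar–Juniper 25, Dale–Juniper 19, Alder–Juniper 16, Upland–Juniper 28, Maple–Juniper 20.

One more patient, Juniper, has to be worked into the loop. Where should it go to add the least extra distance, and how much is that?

+12 blocks — insert Juniper between Maple and Cedar.

Insertion cost between consecutive stops i–j is d(i,Juniper) + d(Juniper,j) − d(i,j):
  between Cedar and Dale: 25 + 19 − 18 = 26
  between Dale and Alder: 19 + 16 − 8 = 27
  between Alder and Upland: 16 + 28 − 12 = 32
  between Upland and Maple: 28 + 20 − 17 = 31
  between Maple and Cedar: 20 + 25 − 33 = 12
Cheapest insertion is between Maple and Cedar, adding 12.
New total = 88 + 12 = 100.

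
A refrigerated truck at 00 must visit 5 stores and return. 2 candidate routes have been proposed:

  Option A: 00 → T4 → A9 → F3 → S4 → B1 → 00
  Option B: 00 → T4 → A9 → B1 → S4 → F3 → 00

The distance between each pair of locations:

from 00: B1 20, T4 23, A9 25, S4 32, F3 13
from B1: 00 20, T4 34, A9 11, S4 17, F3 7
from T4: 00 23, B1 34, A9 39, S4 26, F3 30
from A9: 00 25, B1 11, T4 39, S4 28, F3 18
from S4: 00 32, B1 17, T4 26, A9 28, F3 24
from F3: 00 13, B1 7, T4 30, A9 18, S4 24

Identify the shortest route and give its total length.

127 — Option B is the shortest.

Option A: 23 + 39 + 18 + 24 + 17 + 20 = 141
Option B: 23 + 39 + 11 + 17 + 24 + 13 = 127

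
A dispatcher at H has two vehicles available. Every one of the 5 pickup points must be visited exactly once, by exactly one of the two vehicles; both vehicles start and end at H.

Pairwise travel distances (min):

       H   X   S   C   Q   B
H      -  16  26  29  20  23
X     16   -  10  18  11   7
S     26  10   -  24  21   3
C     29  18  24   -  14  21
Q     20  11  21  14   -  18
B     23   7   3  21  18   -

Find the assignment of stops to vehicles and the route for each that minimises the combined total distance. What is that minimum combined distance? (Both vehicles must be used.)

115 min — the smallest possible combined total.

There are 2^4 − 1 = 15 ways to divide the 5 stops into two non-empty groups. For each, the best each vehicle can do is its own shortest tour through its group:
  {X} + {S, C, Q, B}: 32 + 84 = 116
  {S} + {X, C, Q, B}: 52 + 78 = 130
  {X, S} + {C, Q, B}: 52 + 78 = 130
  {C} + {X, S, Q, B}: 58 + 67 = 125
  {X, C} + {S, Q, B}: 63 + 67 = 130
  {S, C} + {X, Q, B}: 79 + 61 = 140
  … (15 splits in total)
  {C, Q} + {X, S, B}: 63 + 52 = 115  ← best
Best: vehicle 1 H → C → Q → H = 63; vehicle 2 H → X → S → B → H = 52; combined 115.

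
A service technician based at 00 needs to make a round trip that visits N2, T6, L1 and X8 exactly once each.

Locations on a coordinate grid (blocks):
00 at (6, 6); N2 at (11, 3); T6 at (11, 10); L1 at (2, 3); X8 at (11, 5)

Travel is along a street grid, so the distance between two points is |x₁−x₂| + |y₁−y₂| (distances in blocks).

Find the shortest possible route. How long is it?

Shortest round trip = 32 blocks.

With 4 stops there are 4!/2 = 12 distinct round trips (a route and its reverse cost the same).
00→N2→T6→L1→X8→00: 8+7+16+11+6 = 48
00→N2→T6→X8→L1→00: 8+7+5+11+7 = 38
00→N2→L1→T6→X8→00: 8+9+16+5+6 = 44
00→N2→L1→X8→T6→00: 8+9+11+5+9 = 42
00→N2→X8→T6→L1→00: 8+2+5+16+7 = 38
00→N2→X8→L1→T6→00: 8+2+11+16+9 = 46
00→T6→N2→L1→X8→00: 9+7+9+11+6 = 42
00→T6→N2→X8→L1→00: 9+7+2+11+7 = 36
00→T6→L1→N2→X8→00: 9+16+9+2+6 = 42
00→T6→X8→N2→L1→00: 9+5+2+9+7 = 32
00→L1→N2→T6→X8→00: 7+9+7+5+6 = 34
00→L1→T6→N2→X8→00: 7+16+7+2+6 = 38
The minimum is 32.
One optimal route: 00 → T6 → X8 → N2 → L1 → 00 (or its reverse).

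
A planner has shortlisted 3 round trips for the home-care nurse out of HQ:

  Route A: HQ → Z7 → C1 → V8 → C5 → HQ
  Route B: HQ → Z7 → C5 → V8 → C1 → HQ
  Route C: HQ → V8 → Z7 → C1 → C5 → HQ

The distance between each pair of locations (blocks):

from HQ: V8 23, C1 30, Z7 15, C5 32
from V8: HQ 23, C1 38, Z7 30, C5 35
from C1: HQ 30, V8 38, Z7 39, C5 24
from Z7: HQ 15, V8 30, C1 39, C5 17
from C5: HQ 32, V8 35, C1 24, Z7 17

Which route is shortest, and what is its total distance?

Shortest is Route B, total 135 blocks.

Route A: 15 + 39 + 38 + 35 + 32 = 159
Route B: 15 + 17 + 35 + 38 + 30 = 135
Route C: 23 + 30 + 39 + 24 + 32 = 148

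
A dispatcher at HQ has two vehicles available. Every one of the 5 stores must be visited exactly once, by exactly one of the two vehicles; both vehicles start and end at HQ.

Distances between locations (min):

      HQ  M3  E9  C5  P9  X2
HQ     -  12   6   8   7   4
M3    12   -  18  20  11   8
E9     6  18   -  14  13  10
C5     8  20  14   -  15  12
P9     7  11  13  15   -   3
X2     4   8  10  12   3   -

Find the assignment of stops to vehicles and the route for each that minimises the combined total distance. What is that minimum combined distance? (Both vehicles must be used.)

Minimum combined distance: 58 min.

Check every non-empty split of the stops between the two vehicles; for each half take its own optimal tour:
  {M3} + {E9, C5, P9, X2}: 24 + 42 = 66
  {E9} + {M3, C5, P9, X2}: 12 + 46 = 58
  {M3, E9} + {C5, P9, X2}: 36 + 30 = 66
  {C5} + {M3, E9, P9, X2}: 16 + 42 = 58
  {M3, C5} + {E9, P9, X2}: 40 + 26 = 66
  {E9, C5} + {M3, P9, X2}: 28 + 30 = 58
  … (15 splits in total)
Best: vehicle 1 HQ → E9 → HQ = 12; vehicle 2 HQ → M3 → P9 → X2 → C5 → HQ = 46; combined 58.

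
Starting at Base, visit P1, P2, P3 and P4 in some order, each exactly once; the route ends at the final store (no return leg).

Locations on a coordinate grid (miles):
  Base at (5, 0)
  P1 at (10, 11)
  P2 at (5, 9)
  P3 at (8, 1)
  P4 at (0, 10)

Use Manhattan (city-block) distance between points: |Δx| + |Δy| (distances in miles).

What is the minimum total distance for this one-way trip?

There are 4! = 24 possible orderings.
Base → P1 → P2 → P3 → P4: 16+7+11+17 = 51
Base → P1 → P2 → P4 → P3: 16+7+6+17 = 46
Base → P1 → P3 → P2 → P4: 16+12+11+6 = 45
Base → P1 → P3 → P4 → P2: 16+12+17+6 = 51
Base → P1 → P4 → P2 → P3: 16+11+6+11 = 44
Base → P1 → P4 → P3 → P2: 16+11+17+11 = 55
Base → P2 → P1 → P3 → P4: 9+7+12+17 = 45
Base → P2 → P1 → P4 → P3: 9+7+11+17 = 44
Base → P2 → P3 → P1 → P4: 9+11+12+11 = 43
Base → P2 → P3 → P4 → P1: 9+11+17+11 = 48
Base → P2 → P4 → P1 → P3: 9+6+11+12 = 38
Base → P2 → P4 → P3 → P1: 9+6+17+12 = 44
Base → P3 → P1 → P2 → P4: 4+12+7+6 = 29
Base → P3 → P1 → P4 → P2: 4+12+11+6 = 33
… (10 more)
The minimum is 29.
One shortest path: Base → P3 → P1 → P2 → P4.

Shortest open route: 29 miles.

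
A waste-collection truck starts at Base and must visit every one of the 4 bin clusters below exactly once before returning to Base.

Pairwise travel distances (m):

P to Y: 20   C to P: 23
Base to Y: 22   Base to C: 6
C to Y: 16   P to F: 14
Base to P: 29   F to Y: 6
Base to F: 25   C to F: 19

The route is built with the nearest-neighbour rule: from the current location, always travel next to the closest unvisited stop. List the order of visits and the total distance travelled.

71 m along Base → C → Y → F → P → Base.

At Base the remaining stops are C 6, Y 22, F 25, P 29; go to C.
At C the remaining stops are Y 16, F 19, P 23; go to Y.
At Y the remaining stops are F 6, P 20; go to F.
At F the remaining stops are P 14; go to P.
Return P→Base: 29.
Total = 6 + 16 + 6 + 14 + 29 = 71.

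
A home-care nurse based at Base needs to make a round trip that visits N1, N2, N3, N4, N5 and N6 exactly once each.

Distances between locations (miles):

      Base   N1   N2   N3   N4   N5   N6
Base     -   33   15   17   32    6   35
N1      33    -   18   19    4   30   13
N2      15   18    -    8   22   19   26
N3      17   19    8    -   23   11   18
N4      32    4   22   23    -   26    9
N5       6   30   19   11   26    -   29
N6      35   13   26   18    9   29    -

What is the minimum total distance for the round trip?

Minimum total distance: 81 miles.

With 6 stops there are 6!/2 = 360 distinct round trips (a route and its reverse cost the same).
Base-N1-N2-N3-N4-N5-N6-Base: 33+18+8+23+26+29+35 = 172
Base-N1-N2-N3-N4-N6-N5-Base: 33+18+8+23+9+29+6 = 126
Base-N1-N2-N3-N5-N4-N6-Base: 33+18+8+11+26+9+35 = 140
Base-N1-N2-N3-N5-N6-N4-Base: 33+18+8+11+29+9+32 = 140
Base-N1-N2-N3-N6-N4-N5-Base: 33+18+8+18+9+26+6 = 118
Base-N1-N2-N3-N6-N5-N4-Base: 33+18+8+18+29+26+32 = 164
Base-N1-N2-N4-N3-N5-N6-Base: 33+18+22+23+11+29+35 = 171
Base-N1-N2-N4-N3-N6-N5-Base: 33+18+22+23+18+29+6 = 149
… (352 more)
Base-N2-N1-N4-N6-N3-N5-Base: 15+18+4+9+18+11+6 = 81  ← best
The minimum is 81.
One optimal route: Base → N2 → N1 → N4 → N6 → N3 → N5 → Base (or its reverse).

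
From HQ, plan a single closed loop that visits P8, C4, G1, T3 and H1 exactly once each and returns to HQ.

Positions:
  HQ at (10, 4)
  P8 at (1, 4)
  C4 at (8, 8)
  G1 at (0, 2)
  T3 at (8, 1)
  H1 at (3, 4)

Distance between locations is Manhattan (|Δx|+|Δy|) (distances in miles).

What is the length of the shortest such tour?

There are 60 distinct closed tours to check (reversals are equivalent).
HQ→P8→C4→G1→T3→H1→HQ: 9+11+14+9+8+7 = 58
HQ→P8→C4→G1→H1→T3→HQ: 9+11+14+5+8+5 = 52
HQ→P8→C4→T3→G1→H1→HQ: 9+11+7+9+5+7 = 48
HQ→P8→C4→T3→H1→G1→HQ: 9+11+7+8+5+12 = 52
HQ→P8→C4→H1→G1→T3→HQ: 9+11+9+5+9+5 = 48
HQ→P8→C4→H1→T3→G1→HQ: 9+11+9+8+9+12 = 58
HQ→P8→G1→C4→T3→H1→HQ: 9+3+14+7+8+7 = 48
HQ→P8→G1→C4→H1→T3→HQ: 9+3+14+9+8+5 = 48
HQ→P8→G1→T3→C4→H1→HQ: 9+3+9+7+9+7 = 44
HQ→P8→G1→T3→H1→C4→HQ: 9+3+9+8+9+6 = 44
HQ→P8→G1→H1→C4→T3→HQ: 9+3+5+9+7+5 = 38
HQ→P8→G1→H1→T3→C4→HQ: 9+3+5+8+7+6 = 38
HQ→P8→T3→C4→G1→H1→HQ: 9+10+7+14+5+7 = 52
HQ→P8→T3→C4→H1→G1→HQ: 9+10+7+9+5+12 = 52
… (46 more)
HQ→C4→T3→G1→P8→H1→HQ: 6+7+9+3+2+7 = 34  ← best
The minimum is 34.
One optimal route: HQ → C4 → T3 → G1 → P8 → H1 → HQ (or its reverse).

34 miles — the shortest possible round trip.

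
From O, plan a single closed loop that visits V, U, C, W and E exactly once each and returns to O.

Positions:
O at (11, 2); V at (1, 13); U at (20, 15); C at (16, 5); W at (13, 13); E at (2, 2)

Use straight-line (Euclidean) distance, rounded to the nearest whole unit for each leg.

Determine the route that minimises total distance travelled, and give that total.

With 5 stops there are 5!/2 = 60 distinct round trips (a route and its reverse cost the same).
O → V → U → C → W → E → O: 15+19+11+9+16+9 = 79
O → V → U → C → E → W → O: 15+19+11+14+16+11 = 86
O → V → U → W → C → E → O: 15+19+7+9+14+9 = 73
O → V → U → W → E → C → O: 15+19+7+16+14+6 = 77
O → V → U → E → C → W → O: 15+19+22+14+9+11 = 90
O → V → U → E → W → C → O: 15+19+22+16+9+6 = 87
O → V → C → U → W → E → O: 15+17+11+7+16+9 = 75
O → V → C → U → E → W → O: 15+17+11+22+16+11 = 92
O → V → C → W → U → E → O: 15+17+9+7+22+9 = 79
O → V → C → W → E → U → O: 15+17+9+16+22+16 = 95
O → V → C → E → U → W → O: 15+17+14+22+7+11 = 86
O → V → C → E → W → U → O: 15+17+14+16+7+16 = 85
O → V → W → U → C → E → O: 15+12+7+11+14+9 = 68
O → V → W → U → E → C → O: 15+12+7+22+14+6 = 76
… (46 more)
O → C → U → W → V → E → O: 6+11+7+12+11+9 = 56  ← best
The minimum is 56.
One optimal route: O → C → U → W → V → E → O (or its reverse).

Minimum total distance: 56.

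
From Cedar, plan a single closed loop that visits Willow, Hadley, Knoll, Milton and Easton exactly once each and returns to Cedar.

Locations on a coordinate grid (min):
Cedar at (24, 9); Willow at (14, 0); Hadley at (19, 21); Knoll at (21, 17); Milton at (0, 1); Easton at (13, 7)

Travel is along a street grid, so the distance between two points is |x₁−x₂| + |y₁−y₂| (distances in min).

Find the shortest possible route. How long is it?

Minimum total distance: 90 min.

Cedar-Willow-Hadley-Knoll-Milton-Easton-Cedar: 19+26+6+37+19+13 = 120
Cedar-Willow-Hadley-Knoll-Easton-Milton-Cedar: 19+26+6+18+19+32 = 120
Cedar-Willow-Hadley-Milton-Knoll-Easton-Cedar: 19+26+39+37+18+13 = 152
Cedar-Willow-Hadley-Milton-Easton-Knoll-Cedar: 19+26+39+19+18+11 = 132
Cedar-Willow-Hadley-Easton-Knoll-Milton-Cedar: 19+26+20+18+37+32 = 152
Cedar-Willow-Hadley-Easton-Milton-Knoll-Cedar: 19+26+20+19+37+11 = 132
Cedar-Willow-Knoll-Hadley-Milton-Easton-Cedar: 19+24+6+39+19+13 = 120
Cedar-Willow-Knoll-Hadley-Easton-Milton-Cedar: 19+24+6+20+19+32 = 120
Cedar-Willow-Knoll-Milton-Hadley-Easton-Cedar: 19+24+37+39+20+13 = 152
Cedar-Willow-Knoll-Milton-Easton-Hadley-Cedar: 19+24+37+19+20+17 = 136
Cedar-Willow-Knoll-Easton-Hadley-Milton-Cedar: 19+24+18+20+39+32 = 152
Cedar-Willow-Knoll-Easton-Milton-Hadley-Cedar: 19+24+18+19+39+17 = 136
Cedar-Willow-Milton-Hadley-Knoll-Easton-Cedar: 19+15+39+6+18+13 = 110
Cedar-Willow-Milton-Hadley-Easton-Knoll-Cedar: 19+15+39+20+18+11 = 122
… (46 more)
Cedar-Willow-Milton-Easton-Hadley-Knoll-Cedar: 19+15+19+20+6+11 = 90  ← best
The minimum is 90.
One optimal route: Cedar → Willow → Milton → Easton → Hadley → Knoll → Cedar (or its reverse).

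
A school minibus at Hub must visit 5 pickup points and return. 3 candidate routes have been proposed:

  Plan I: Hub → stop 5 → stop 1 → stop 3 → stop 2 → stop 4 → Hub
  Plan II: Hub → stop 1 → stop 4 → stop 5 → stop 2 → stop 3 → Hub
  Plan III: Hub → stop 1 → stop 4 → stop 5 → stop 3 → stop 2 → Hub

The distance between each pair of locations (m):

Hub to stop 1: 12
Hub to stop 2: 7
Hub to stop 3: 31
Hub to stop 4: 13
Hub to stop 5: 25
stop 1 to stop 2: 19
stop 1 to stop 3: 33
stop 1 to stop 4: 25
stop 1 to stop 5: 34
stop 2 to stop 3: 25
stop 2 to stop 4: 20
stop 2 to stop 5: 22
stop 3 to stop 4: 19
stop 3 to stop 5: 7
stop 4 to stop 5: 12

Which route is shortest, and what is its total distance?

Shortest is Plan III, total 88 m.

Plan I: 25 + 34 + 33 + 25 + 20 + 13 = 150
Plan II: 12 + 25 + 12 + 22 + 25 + 31 = 127
Plan III: 12 + 25 + 12 + 7 + 25 + 7 = 88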